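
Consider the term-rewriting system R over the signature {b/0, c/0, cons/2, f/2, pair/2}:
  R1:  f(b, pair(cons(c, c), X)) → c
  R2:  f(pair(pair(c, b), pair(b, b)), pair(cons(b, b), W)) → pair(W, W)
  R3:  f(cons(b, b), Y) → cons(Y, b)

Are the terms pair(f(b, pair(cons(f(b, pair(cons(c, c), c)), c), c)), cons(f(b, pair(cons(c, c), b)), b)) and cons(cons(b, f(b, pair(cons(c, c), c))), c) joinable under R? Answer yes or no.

no — NF(t₁) = pair(c, cons(c, b)), NF(t₂) = cons(cons(b, c), c)

Reduce t₁ = pair(f(b, pair(cons(f(b, pair(cons(c, c), c)), c), c)), cons(f(b, pair(cons(c, c), b)), b)):
1. pair(f(b, pair(cons(f(b, pair(cons(c, c), c)), c), c)), cons(f(b, pair(cons(c, c), b)), b))  →  pair(f(b, pair(cons(c, c), c)), cons(f(b, pair(cons(c, c), b)), b))   [R1 at 1.2.1.1]
2. pair(f(b, pair(cons(c, c), c)), cons(f(b, pair(cons(c, c), b)), b))  →  pair(c, cons(f(b, pair(cons(c, c), b)), b))   [R1 at 1]
3. pair(c, cons(f(b, pair(cons(c, c), b)), b))  →  pair(c, cons(c, b))   [R1 at 2.1]

Reduce t₂ = cons(cons(b, f(b, pair(cons(c, c), c))), c):
1. cons(cons(b, f(b, pair(cons(c, c), c))), c)  →  cons(cons(b, c), c)   [R1 at 1.2]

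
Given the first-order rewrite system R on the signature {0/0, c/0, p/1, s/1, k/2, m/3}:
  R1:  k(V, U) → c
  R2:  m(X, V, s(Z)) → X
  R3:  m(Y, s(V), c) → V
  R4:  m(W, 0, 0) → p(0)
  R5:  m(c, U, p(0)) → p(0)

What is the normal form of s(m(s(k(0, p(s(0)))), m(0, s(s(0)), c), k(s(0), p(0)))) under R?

1. s(m(s(k(0, p(s(0)))), m(0, s(s(0)), c), k(s(0), p(0))))  →  s(m(s(c), m(0, s(s(0)), c), k(s(0), p(0))))   [R1 at 1.1.1]
2. s(m(s(c), m(0, s(s(0)), c), k(s(0), p(0))))  →  s(m(s(c), s(0), k(s(0), p(0))))   [R3 at 1.2]
3. s(m(s(c), s(0), k(s(0), p(0))))  →  s(m(s(c), s(0), c))   [R1 at 1.3]
4. s(m(s(c), s(0), c))  →  s(0)   [R3 at 1]

s(0)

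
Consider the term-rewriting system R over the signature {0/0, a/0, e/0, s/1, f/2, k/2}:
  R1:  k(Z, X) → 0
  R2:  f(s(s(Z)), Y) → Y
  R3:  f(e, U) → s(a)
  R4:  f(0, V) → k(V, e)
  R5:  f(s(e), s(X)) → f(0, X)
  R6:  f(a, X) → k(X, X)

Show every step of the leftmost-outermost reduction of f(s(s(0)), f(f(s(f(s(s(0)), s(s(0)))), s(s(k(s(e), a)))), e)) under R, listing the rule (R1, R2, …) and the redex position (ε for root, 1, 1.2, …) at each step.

1. f(s(s(0)), f(f(s(f(s(s(0)), s(s(0)))), s(s(k(s(e), a)))), e))  →  f(f(s(f(s(s(0)), s(s(0)))), s(s(k(s(e), a)))), e)   [R2 at ε]
2. f(f(s(f(s(s(0)), s(s(0)))), s(s(k(s(e), a)))), e)  →  f(f(s(s(s(0))), s(s(k(s(e), a)))), e)   [R2 at 1.1.1]
3. f(f(s(s(s(0))), s(s(k(s(e), a)))), e)  →  f(s(s(k(s(e), a))), e)   [R2 at 1]
4. f(s(s(k(s(e), a))), e)  →  e   [R2 at ε]

e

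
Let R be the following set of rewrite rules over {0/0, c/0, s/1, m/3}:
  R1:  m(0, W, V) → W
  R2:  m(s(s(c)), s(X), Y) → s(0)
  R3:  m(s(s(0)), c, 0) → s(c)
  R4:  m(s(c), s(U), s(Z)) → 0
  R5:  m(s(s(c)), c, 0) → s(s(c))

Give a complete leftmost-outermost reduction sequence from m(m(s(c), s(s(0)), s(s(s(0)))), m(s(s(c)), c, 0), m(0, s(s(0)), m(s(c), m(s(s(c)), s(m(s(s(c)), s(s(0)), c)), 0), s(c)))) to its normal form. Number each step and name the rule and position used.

1. m(m(s(c), s(s(0)), s(s(s(0)))), m(s(s(c)), c, 0), m(0, s(s(0)), m(s(c), m(s(s(c)), s(m(s(s(c)), s(s(0)), c)), 0), s(c))))  →  m(0, m(s(s(c)), c, 0), m(0, s(s(0)), m(s(c), m(s(s(c)), s(m(s(s(c)), s(s(0)), c)), 0), s(c))))   [R4 at 1]
2. m(0, m(s(s(c)), c, 0), m(0, s(s(0)), m(s(c), m(s(s(c)), s(m(s(s(c)), s(s(0)), c)), 0), s(c))))  →  m(s(s(c)), c, 0)   [R1 at ε]
3. m(s(s(c)), c, 0)  →  s(s(c))   [R5 at ε]

s(s(c))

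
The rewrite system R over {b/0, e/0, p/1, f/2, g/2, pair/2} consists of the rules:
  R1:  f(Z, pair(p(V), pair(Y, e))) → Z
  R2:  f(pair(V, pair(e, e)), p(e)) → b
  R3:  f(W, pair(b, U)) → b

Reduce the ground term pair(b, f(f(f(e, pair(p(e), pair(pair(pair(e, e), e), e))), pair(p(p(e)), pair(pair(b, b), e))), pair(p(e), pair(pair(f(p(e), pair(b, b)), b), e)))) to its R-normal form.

1. pair(b, f(f(f(e, pair(p(e), pair(pair(pair(e, e), e), e))), pair(p(p(e)), pair(pair(b, b), e))), pair(p(e), pair(pair(f(p(e), pair(b, b)), b), e))))  →  pair(b, f(f(e, pair(p(e), pair(pair(pair(e, e), e), e))), pair(p(p(e)), pair(pair(b, b), e))))   [R1 at 2]
2. pair(b, f(f(e, pair(p(e), pair(pair(pair(e, e), e), e))), pair(p(p(e)), pair(pair(b, b), e))))  →  pair(b, f(e, pair(p(e), pair(pair(pair(e, e), e), e))))   [R1 at 2]
3. pair(b, f(e, pair(p(e), pair(pair(pair(e, e), e), e))))  →  pair(b, e)   [R1 at 2]

pair(b, e)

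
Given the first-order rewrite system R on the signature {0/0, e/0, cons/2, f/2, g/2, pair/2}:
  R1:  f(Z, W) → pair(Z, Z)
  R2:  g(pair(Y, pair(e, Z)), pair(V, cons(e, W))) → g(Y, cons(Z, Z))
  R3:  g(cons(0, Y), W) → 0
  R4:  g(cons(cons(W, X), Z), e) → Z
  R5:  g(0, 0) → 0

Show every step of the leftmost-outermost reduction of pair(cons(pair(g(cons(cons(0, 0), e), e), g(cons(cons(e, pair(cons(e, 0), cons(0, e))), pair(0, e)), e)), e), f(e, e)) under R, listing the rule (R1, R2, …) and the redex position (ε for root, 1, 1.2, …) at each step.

1. pair(cons(pair(g(cons(cons(0, 0), e), e), g(cons(cons(e, pair(cons(e, 0), cons(0, e))), pair(0, e)), e)), e), f(e, e))  →  pair(cons(pair(e, g(cons(cons(e, pair(cons(e, 0), cons(0, e))), pair(0, e)), e)), e), f(e, e))   [R4 at 1.1.1]
2. pair(cons(pair(e, g(cons(cons(e, pair(cons(e, 0), cons(0, e))), pair(0, e)), e)), e), f(e, e))  →  pair(cons(pair(e, pair(0, e)), e), f(e, e))   [R4 at 1.1.2]
3. pair(cons(pair(e, pair(0, e)), e), f(e, e))  →  pair(cons(pair(e, pair(0, e)), e), pair(e, e))   [R1 at 2]

pair(cons(pair(e, pair(0, e)), e), pair(e, e))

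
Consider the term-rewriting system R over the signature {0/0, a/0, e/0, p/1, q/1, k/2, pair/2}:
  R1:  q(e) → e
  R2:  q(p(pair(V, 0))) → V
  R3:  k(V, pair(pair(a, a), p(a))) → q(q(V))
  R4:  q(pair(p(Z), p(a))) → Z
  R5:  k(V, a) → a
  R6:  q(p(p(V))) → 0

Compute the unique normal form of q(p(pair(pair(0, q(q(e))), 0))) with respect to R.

pair(0, e)

1. q(p(pair(pair(0, q(q(e))), 0)))  →  pair(0, q(q(e)))   [R2 at ε]
2. pair(0, q(q(e)))  →  pair(0, q(e))   [R1 at 2.1]
3. pair(0, q(e))  →  pair(0, e)   [R1 at 2]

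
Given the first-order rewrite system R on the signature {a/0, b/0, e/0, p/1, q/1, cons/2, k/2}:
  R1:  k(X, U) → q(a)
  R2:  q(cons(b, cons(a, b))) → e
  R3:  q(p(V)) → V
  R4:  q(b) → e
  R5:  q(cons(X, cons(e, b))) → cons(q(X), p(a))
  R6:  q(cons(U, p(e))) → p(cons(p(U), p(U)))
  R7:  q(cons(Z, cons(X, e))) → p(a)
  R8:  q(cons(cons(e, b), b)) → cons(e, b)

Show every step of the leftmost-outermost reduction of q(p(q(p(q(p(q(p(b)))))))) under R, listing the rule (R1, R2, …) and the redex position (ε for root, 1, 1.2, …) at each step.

1. q(p(q(p(q(p(q(p(b))))))))  →  q(p(q(p(q(p(b))))))   [R3 at ε]
2. q(p(q(p(q(p(b))))))  →  q(p(q(p(b))))   [R3 at ε]
3. q(p(q(p(b))))  →  q(p(b))   [R3 at ε]
4. q(p(b))  →  b   [R3 at ε]

b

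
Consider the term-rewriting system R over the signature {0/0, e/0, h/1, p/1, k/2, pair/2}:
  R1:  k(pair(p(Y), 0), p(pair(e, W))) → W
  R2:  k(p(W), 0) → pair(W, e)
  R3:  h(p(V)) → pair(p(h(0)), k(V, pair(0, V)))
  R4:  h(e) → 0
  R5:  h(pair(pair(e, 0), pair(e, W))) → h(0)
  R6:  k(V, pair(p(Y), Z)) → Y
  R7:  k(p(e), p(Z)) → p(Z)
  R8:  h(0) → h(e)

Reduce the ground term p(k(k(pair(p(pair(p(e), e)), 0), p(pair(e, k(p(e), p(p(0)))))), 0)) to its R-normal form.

1. p(k(k(pair(p(pair(p(e), e)), 0), p(pair(e, k(p(e), p(p(0)))))), 0))  →  p(k(k(p(e), p(p(0))), 0))   [R1 at 1.1]
2. p(k(k(p(e), p(p(0))), 0))  →  p(k(p(p(0)), 0))   [R7 at 1.1]
3. p(k(p(p(0)), 0))  →  p(pair(p(0), e))   [R2 at 1]

p(pair(p(0), e))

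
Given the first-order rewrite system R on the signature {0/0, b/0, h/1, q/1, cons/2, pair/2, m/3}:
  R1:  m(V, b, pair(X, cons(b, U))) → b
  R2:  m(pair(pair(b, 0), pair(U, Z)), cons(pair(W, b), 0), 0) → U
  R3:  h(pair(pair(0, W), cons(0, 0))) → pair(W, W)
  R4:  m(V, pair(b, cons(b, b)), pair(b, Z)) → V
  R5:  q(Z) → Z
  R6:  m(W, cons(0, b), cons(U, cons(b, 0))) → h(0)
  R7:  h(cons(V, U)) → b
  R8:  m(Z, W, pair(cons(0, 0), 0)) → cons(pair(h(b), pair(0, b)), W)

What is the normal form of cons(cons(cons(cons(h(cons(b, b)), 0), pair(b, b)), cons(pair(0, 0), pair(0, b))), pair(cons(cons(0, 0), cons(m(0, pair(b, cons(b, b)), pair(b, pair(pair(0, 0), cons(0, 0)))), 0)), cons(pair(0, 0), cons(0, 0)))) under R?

cons(cons(cons(cons(b, 0), pair(b, b)), cons(pair(0, 0), pair(0, b))), pair(cons(cons(0, 0), cons(0, 0)), cons(pair(0, 0), cons(0, 0))))

1. cons(cons(cons(cons(h(cons(b, b)), 0), pair(b, b)), cons(pair(0, 0), pair(0, b))), pair(cons(cons(0, 0), cons(m(0, pair(b, cons(b, b)), pair(b, pair(pair(0, 0), cons(0, 0)))), 0)), cons(pair(0, 0), cons(0, 0))))  →  cons(cons(cons(cons(b, 0), pair(b, b)), cons(pair(0, 0), pair(0, b))), pair(cons(cons(0, 0), cons(m(0, pair(b, cons(b, b)), pair(b, pair(pair(0, 0), cons(0, 0)))), 0)), cons(pair(0, 0), cons(0, 0))))   [R7 at 1.1.1.1]
2. cons(cons(cons(cons(b, 0), pair(b, b)), cons(pair(0, 0), pair(0, b))), pair(cons(cons(0, 0), cons(m(0, pair(b, cons(b, b)), pair(b, pair(pair(0, 0), cons(0, 0)))), 0)), cons(pair(0, 0), cons(0, 0))))  →  cons(cons(cons(cons(b, 0), pair(b, b)), cons(pair(0, 0), pair(0, b))), pair(cons(cons(0, 0), cons(0, 0)), cons(pair(0, 0), cons(0, 0))))   [R4 at 2.1.2.1]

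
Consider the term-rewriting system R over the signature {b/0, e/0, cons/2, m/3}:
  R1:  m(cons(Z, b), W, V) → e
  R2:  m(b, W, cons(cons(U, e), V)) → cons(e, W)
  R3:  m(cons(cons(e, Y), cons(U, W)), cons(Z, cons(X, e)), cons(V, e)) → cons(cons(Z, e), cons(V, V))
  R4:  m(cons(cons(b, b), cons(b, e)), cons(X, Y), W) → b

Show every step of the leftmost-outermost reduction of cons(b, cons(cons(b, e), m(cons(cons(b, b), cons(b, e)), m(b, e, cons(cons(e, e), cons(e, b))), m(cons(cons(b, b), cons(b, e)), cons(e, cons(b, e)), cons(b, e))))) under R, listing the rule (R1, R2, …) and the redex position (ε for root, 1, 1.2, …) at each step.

cons(b, cons(cons(b, e), b))

1. cons(b, cons(cons(b, e), m(cons(cons(b, b), cons(b, e)), m(b, e, cons(cons(e, e), cons(e, b))), m(cons(cons(b, b), cons(b, e)), cons(e, cons(b, e)), cons(b, e)))))  →  cons(b, cons(cons(b, e), m(cons(cons(b, b), cons(b, e)), cons(e, e), m(cons(cons(b, b), cons(b, e)), cons(e, cons(b, e)), cons(b, e)))))   [R2 at 2.2.2]
2. cons(b, cons(cons(b, e), m(cons(cons(b, b), cons(b, e)), cons(e, e), m(cons(cons(b, b), cons(b, e)), cons(e, cons(b, e)), cons(b, e)))))  →  cons(b, cons(cons(b, e), b))   [R4 at 2.2]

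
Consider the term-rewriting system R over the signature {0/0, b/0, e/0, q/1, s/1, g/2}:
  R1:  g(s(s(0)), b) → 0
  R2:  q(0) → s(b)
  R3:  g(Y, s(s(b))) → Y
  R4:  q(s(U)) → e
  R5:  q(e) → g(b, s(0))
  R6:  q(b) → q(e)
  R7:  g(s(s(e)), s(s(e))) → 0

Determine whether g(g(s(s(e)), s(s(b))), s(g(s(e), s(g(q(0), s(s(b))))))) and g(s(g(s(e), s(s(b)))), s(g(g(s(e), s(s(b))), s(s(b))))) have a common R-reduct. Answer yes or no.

yes — NF(t₁) = 0, NF(t₂) = 0

Reduce t₁ = g(g(s(s(e)), s(s(b))), s(g(s(e), s(g(q(0), s(s(b))))))):
1. g(g(s(s(e)), s(s(b))), s(g(s(e), s(g(q(0), s(s(b)))))))  →  g(s(s(e)), s(g(s(e), s(g(q(0), s(s(b)))))))   [R3 at 1]
2. g(s(s(e)), s(g(s(e), s(g(q(0), s(s(b)))))))  →  g(s(s(e)), s(g(s(e), s(q(0)))))   [R3 at 2.1.2.1]
3. g(s(s(e)), s(g(s(e), s(q(0)))))  →  g(s(s(e)), s(g(s(e), s(s(b)))))   [R2 at 2.1.2.1]
4. g(s(s(e)), s(g(s(e), s(s(b)))))  →  g(s(s(e)), s(s(e)))   [R3 at 2.1]
5. g(s(s(e)), s(s(e)))  →  0   [R7 at ε]

Reduce t₂ = g(s(g(s(e), s(s(b)))), s(g(g(s(e), s(s(b))), s(s(b))))):
1. g(s(g(s(e), s(s(b)))), s(g(g(s(e), s(s(b))), s(s(b)))))  →  g(s(s(e)), s(g(g(s(e), s(s(b))), s(s(b)))))   [R3 at 1.1]
2. g(s(s(e)), s(g(g(s(e), s(s(b))), s(s(b)))))  →  g(s(s(e)), s(g(s(e), s(s(b)))))   [R3 at 2.1]
3. g(s(s(e)), s(g(s(e), s(s(b)))))  →  g(s(s(e)), s(s(e)))   [R3 at 2.1]
4. g(s(s(e)), s(s(e)))  →  0   [R7 at ε]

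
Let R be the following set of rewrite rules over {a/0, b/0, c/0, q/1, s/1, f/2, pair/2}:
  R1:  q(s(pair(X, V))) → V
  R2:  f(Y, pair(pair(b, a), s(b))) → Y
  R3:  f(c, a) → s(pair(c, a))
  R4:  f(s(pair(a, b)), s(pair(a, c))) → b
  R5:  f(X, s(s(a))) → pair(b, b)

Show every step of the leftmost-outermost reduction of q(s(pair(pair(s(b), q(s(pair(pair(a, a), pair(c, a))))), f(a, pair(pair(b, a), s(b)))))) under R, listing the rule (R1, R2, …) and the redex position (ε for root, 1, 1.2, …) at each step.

a

1. q(s(pair(pair(s(b), q(s(pair(pair(a, a), pair(c, a))))), f(a, pair(pair(b, a), s(b))))))  →  f(a, pair(pair(b, a), s(b)))   [R1 at ε]
2. f(a, pair(pair(b, a), s(b)))  →  a   [R2 at ε]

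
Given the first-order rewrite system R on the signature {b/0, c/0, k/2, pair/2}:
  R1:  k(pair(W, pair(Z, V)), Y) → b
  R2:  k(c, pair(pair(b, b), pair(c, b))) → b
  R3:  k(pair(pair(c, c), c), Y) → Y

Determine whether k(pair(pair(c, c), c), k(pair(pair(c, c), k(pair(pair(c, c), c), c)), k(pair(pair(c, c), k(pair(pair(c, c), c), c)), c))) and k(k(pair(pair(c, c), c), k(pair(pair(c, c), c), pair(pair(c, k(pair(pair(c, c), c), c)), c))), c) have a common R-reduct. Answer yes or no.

yes — NF(t₁) = c, NF(t₂) = c

Reduce t₁ = k(pair(pair(c, c), c), k(pair(pair(c, c), k(pair(pair(c, c), c), c)), k(pair(pair(c, c), k(pair(pair(c, c), c), c)), c))):
1. k(pair(pair(c, c), c), k(pair(pair(c, c), k(pair(pair(c, c), c), c)), k(pair(pair(c, c), k(pair(pair(c, c), c), c)), c)))  →  k(pair(pair(c, c), k(pair(pair(c, c), c), c)), k(pair(pair(c, c), k(pair(pair(c, c), c), c)), c))   [R3 at ε]
2. k(pair(pair(c, c), k(pair(pair(c, c), c), c)), k(pair(pair(c, c), k(pair(pair(c, c), c), c)), c))  →  k(pair(pair(c, c), c), k(pair(pair(c, c), k(pair(pair(c, c), c), c)), c))   [R3 at 1.2]
3. k(pair(pair(c, c), c), k(pair(pair(c, c), k(pair(pair(c, c), c), c)), c))  →  k(pair(pair(c, c), k(pair(pair(c, c), c), c)), c)   [R3 at ε]
4. k(pair(pair(c, c), k(pair(pair(c, c), c), c)), c)  →  k(pair(pair(c, c), c), c)   [R3 at 1.2]
5. k(pair(pair(c, c), c), c)  →  c   [R3 at ε]

Reduce t₂ = k(k(pair(pair(c, c), c), k(pair(pair(c, c), c), pair(pair(c, k(pair(pair(c, c), c), c)), c))), c):
1. k(k(pair(pair(c, c), c), k(pair(pair(c, c), c), pair(pair(c, k(pair(pair(c, c), c), c)), c))), c)  →  k(k(pair(pair(c, c), c), pair(pair(c, k(pair(pair(c, c), c), c)), c)), c)   [R3 at 1]
2. k(k(pair(pair(c, c), c), pair(pair(c, k(pair(pair(c, c), c), c)), c)), c)  →  k(pair(pair(c, k(pair(pair(c, c), c), c)), c), c)   [R3 at 1]
3. k(pair(pair(c, k(pair(pair(c, c), c), c)), c), c)  →  k(pair(pair(c, c), c), c)   [R3 at 1.1.2]
4. k(pair(pair(c, c), c), c)  →  c   [R3 at ε]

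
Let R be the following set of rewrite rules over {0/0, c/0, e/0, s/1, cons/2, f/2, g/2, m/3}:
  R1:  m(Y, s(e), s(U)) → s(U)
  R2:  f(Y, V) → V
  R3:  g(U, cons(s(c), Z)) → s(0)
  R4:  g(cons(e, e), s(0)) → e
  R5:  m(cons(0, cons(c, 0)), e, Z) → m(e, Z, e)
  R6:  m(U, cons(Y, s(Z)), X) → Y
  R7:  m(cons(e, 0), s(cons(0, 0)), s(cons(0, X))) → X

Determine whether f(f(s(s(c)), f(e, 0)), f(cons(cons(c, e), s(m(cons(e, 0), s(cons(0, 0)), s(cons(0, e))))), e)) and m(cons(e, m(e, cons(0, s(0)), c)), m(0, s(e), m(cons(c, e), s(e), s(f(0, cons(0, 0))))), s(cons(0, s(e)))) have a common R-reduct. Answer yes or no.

Reduce t₁ = f(f(s(s(c)), f(e, 0)), f(cons(cons(c, e), s(m(cons(e, 0), s(cons(0, 0)), s(cons(0, e))))), e)):
1. f(f(s(s(c)), f(e, 0)), f(cons(cons(c, e), s(m(cons(e, 0), s(cons(0, 0)), s(cons(0, e))))), e))  →  f(cons(cons(c, e), s(m(cons(e, 0), s(cons(0, 0)), s(cons(0, e))))), e)   [R2 at ε]
2. f(cons(cons(c, e), s(m(cons(e, 0), s(cons(0, 0)), s(cons(0, e))))), e)  →  e   [R2 at ε]

Reduce t₂ = m(cons(e, m(e, cons(0, s(0)), c)), m(0, s(e), m(cons(c, e), s(e), s(f(0, cons(0, 0))))), s(cons(0, s(e)))):
1. m(cons(e, m(e, cons(0, s(0)), c)), m(0, s(e), m(cons(c, e), s(e), s(f(0, cons(0, 0))))), s(cons(0, s(e))))  →  m(cons(e, 0), m(0, s(e), m(cons(c, e), s(e), s(f(0, cons(0, 0))))), s(cons(0, s(e))))   [R6 at 1.2]
2. m(cons(e, 0), m(0, s(e), m(cons(c, e), s(e), s(f(0, cons(0, 0))))), s(cons(0, s(e))))  →  m(cons(e, 0), m(0, s(e), s(f(0, cons(0, 0)))), s(cons(0, s(e))))   [R1 at 2.3]
3. m(cons(e, 0), m(0, s(e), s(f(0, cons(0, 0)))), s(cons(0, s(e))))  →  m(cons(e, 0), s(f(0, cons(0, 0))), s(cons(0, s(e))))   [R1 at 2]
4. m(cons(e, 0), s(f(0, cons(0, 0))), s(cons(0, s(e))))  →  m(cons(e, 0), s(cons(0, 0)), s(cons(0, s(e))))   [R2 at 2.1]
5. m(cons(e, 0), s(cons(0, 0)), s(cons(0, s(e))))  →  s(e)   [R7 at ε]

no — NF(t₁) = e, NF(t₂) = s(e)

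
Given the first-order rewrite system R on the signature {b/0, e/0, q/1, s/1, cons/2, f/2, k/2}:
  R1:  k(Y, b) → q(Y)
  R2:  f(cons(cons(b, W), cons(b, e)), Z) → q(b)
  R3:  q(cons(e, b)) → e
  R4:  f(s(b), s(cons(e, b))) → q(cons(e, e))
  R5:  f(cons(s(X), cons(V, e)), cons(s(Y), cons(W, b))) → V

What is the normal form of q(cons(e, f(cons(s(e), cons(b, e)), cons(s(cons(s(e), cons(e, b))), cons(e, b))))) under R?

e

1. q(cons(e, f(cons(s(e), cons(b, e)), cons(s(cons(s(e), cons(e, b))), cons(e, b)))))  →  q(cons(e, b))   [R5 at 1.2]
2. q(cons(e, b))  →  e   [R3 at ε]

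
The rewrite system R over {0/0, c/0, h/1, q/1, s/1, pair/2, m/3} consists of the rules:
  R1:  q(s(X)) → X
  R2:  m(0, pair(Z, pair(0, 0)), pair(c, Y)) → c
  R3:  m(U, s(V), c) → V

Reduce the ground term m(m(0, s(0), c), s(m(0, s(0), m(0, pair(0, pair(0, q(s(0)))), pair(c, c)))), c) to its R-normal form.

0

1. m(m(0, s(0), c), s(m(0, s(0), m(0, pair(0, pair(0, q(s(0)))), pair(c, c)))), c)  →  m(0, s(0), m(0, pair(0, pair(0, q(s(0)))), pair(c, c)))   [R3 at ε]
2. m(0, s(0), m(0, pair(0, pair(0, q(s(0)))), pair(c, c)))  →  m(0, s(0), m(0, pair(0, pair(0, 0)), pair(c, c)))   [R1 at 3.2.2.2]
3. m(0, s(0), m(0, pair(0, pair(0, 0)), pair(c, c)))  →  m(0, s(0), c)   [R2 at 3]
4. m(0, s(0), c)  →  0   [R3 at ε]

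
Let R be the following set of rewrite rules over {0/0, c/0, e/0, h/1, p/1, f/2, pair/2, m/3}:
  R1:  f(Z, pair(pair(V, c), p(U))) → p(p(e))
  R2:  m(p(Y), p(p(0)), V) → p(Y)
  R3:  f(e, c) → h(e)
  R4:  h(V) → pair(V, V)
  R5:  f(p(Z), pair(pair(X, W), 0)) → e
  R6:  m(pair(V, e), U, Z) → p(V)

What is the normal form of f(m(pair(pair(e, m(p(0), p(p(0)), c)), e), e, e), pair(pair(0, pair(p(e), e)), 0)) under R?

1. f(m(pair(pair(e, m(p(0), p(p(0)), c)), e), e, e), pair(pair(0, pair(p(e), e)), 0))  →  f(p(pair(e, m(p(0), p(p(0)), c))), pair(pair(0, pair(p(e), e)), 0))   [R6 at 1]
2. f(p(pair(e, m(p(0), p(p(0)), c))), pair(pair(0, pair(p(e), e)), 0))  →  e   [R5 at ε]

e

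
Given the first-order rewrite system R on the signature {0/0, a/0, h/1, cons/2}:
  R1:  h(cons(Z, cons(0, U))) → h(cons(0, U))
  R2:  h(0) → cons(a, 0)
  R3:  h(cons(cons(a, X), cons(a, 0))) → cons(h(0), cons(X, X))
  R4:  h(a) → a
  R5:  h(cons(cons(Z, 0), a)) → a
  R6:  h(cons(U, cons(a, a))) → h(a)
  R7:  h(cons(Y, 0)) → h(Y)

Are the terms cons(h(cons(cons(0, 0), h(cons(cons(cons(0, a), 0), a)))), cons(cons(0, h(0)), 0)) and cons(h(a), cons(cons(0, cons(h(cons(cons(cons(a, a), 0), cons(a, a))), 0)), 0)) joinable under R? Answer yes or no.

yes — NF(t₁) = cons(a, cons(cons(0, cons(a, 0)), 0)), NF(t₂) = cons(a, cons(cons(0, cons(a, 0)), 0))

Reduce t₁ = cons(h(cons(cons(0, 0), h(cons(cons(cons(0, a), 0), a)))), cons(cons(0, h(0)), 0)):
1. cons(h(cons(cons(0, 0), h(cons(cons(cons(0, a), 0), a)))), cons(cons(0, h(0)), 0))  →  cons(h(cons(cons(0, 0), a)), cons(cons(0, h(0)), 0))   [R5 at 1.1.2]
2. cons(h(cons(cons(0, 0), a)), cons(cons(0, h(0)), 0))  →  cons(a, cons(cons(0, h(0)), 0))   [R5 at 1]
3. cons(a, cons(cons(0, h(0)), 0))  →  cons(a, cons(cons(0, cons(a, 0)), 0))   [R2 at 2.1.2]

Reduce t₂ = cons(h(a), cons(cons(0, cons(h(cons(cons(cons(a, a), 0), cons(a, a))), 0)), 0)):
1. cons(h(a), cons(cons(0, cons(h(cons(cons(cons(a, a), 0), cons(a, a))), 0)), 0))  →  cons(a, cons(cons(0, cons(h(cons(cons(cons(a, a), 0), cons(a, a))), 0)), 0))   [R4 at 1]
2. cons(a, cons(cons(0, cons(h(cons(cons(cons(a, a), 0), cons(a, a))), 0)), 0))  →  cons(a, cons(cons(0, cons(h(a), 0)), 0))   [R6 at 2.1.2.1]
3. cons(a, cons(cons(0, cons(h(a), 0)), 0))  →  cons(a, cons(cons(0, cons(a, 0)), 0))   [R4 at 2.1.2.1]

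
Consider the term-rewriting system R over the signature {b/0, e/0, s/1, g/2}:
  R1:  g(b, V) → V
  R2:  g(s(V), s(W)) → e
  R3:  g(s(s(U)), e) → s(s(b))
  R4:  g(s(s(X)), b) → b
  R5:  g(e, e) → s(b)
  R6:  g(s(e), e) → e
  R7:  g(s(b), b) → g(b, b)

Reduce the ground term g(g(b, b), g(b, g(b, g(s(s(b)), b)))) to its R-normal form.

1. g(g(b, b), g(b, g(b, g(s(s(b)), b))))  →  g(b, g(b, g(b, g(s(s(b)), b))))   [R1 at 1]
2. g(b, g(b, g(b, g(s(s(b)), b))))  →  g(b, g(b, g(s(s(b)), b)))   [R1 at ε]
3. g(b, g(b, g(s(s(b)), b)))  →  g(b, g(s(s(b)), b))   [R1 at ε]
4. g(b, g(s(s(b)), b))  →  g(s(s(b)), b)   [R1 at ε]
5. g(s(s(b)), b)  →  b   [R4 at ε]

b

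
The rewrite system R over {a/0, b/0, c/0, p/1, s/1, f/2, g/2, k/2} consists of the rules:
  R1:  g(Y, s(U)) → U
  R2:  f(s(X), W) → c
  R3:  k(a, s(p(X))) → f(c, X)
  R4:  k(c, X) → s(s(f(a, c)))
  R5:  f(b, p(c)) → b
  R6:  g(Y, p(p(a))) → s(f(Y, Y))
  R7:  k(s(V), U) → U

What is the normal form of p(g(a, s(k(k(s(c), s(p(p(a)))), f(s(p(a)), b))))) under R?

1. p(g(a, s(k(k(s(c), s(p(p(a)))), f(s(p(a)), b)))))  →  p(k(k(s(c), s(p(p(a)))), f(s(p(a)), b)))   [R1 at 1]
2. p(k(k(s(c), s(p(p(a)))), f(s(p(a)), b)))  →  p(k(s(p(p(a))), f(s(p(a)), b)))   [R7 at 1.1]
3. p(k(s(p(p(a))), f(s(p(a)), b)))  →  p(f(s(p(a)), b))   [R7 at 1]
4. p(f(s(p(a)), b))  →  p(c)   [R2 at 1]

p(c)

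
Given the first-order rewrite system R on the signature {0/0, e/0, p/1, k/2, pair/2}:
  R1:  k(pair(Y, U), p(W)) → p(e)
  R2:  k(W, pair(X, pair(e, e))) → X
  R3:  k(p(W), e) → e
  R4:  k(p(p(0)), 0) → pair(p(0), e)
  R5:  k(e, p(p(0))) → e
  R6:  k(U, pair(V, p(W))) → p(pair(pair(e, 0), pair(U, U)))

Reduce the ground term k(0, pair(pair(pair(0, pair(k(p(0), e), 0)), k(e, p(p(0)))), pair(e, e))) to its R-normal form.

1. k(0, pair(pair(pair(0, pair(k(p(0), e), 0)), k(e, p(p(0)))), pair(e, e)))  →  pair(pair(0, pair(k(p(0), e), 0)), k(e, p(p(0))))   [R2 at ε]
2. pair(pair(0, pair(k(p(0), e), 0)), k(e, p(p(0))))  →  pair(pair(0, pair(e, 0)), k(e, p(p(0))))   [R3 at 1.2.1]
3. pair(pair(0, pair(e, 0)), k(e, p(p(0))))  →  pair(pair(0, pair(e, 0)), e)   [R5 at 2]

pair(pair(0, pair(e, 0)), e)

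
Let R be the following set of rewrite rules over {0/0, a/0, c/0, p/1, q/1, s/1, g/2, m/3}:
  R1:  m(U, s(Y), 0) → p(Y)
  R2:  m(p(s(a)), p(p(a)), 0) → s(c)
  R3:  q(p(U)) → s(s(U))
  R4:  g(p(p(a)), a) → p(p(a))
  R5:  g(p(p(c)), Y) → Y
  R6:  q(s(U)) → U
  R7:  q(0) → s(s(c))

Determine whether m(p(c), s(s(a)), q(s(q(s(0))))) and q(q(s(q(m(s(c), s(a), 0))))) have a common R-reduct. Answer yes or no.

Reduce t₁ = m(p(c), s(s(a)), q(s(q(s(0))))):
1. m(p(c), s(s(a)), q(s(q(s(0)))))  →  m(p(c), s(s(a)), q(s(0)))   [R6 at 3]
2. m(p(c), s(s(a)), q(s(0)))  →  m(p(c), s(s(a)), 0)   [R6 at 3]
3. m(p(c), s(s(a)), 0)  →  p(s(a))   [R1 at ε]

Reduce t₂ = q(q(s(q(m(s(c), s(a), 0))))):
1. q(q(s(q(m(s(c), s(a), 0)))))  →  q(q(m(s(c), s(a), 0)))   [R6 at 1]
2. q(q(m(s(c), s(a), 0)))  →  q(q(p(a)))   [R1 at 1.1]
3. q(q(p(a)))  →  q(s(s(a)))   [R3 at 1]
4. q(s(s(a)))  →  s(a)   [R6 at ε]

no — NF(t₁) = p(s(a)), NF(t₂) = s(a)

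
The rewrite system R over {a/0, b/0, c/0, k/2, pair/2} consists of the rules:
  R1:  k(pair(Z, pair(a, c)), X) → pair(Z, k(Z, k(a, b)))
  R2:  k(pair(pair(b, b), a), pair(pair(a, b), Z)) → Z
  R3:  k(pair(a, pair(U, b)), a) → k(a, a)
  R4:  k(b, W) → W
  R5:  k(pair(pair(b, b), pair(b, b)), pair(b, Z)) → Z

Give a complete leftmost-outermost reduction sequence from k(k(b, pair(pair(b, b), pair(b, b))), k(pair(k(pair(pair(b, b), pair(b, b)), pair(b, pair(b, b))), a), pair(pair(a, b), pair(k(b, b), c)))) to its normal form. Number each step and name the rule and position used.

1. k(k(b, pair(pair(b, b), pair(b, b))), k(pair(k(pair(pair(b, b), pair(b, b)), pair(b, pair(b, b))), a), pair(pair(a, b), pair(k(b, b), c))))  →  k(pair(pair(b, b), pair(b, b)), k(pair(k(pair(pair(b, b), pair(b, b)), pair(b, pair(b, b))), a), pair(pair(a, b), pair(k(b, b), c))))   [R4 at 1]
2. k(pair(pair(b, b), pair(b, b)), k(pair(k(pair(pair(b, b), pair(b, b)), pair(b, pair(b, b))), a), pair(pair(a, b), pair(k(b, b), c))))  →  k(pair(pair(b, b), pair(b, b)), k(pair(pair(b, b), a), pair(pair(a, b), pair(k(b, b), c))))   [R5 at 2.1.1]
3. k(pair(pair(b, b), pair(b, b)), k(pair(pair(b, b), a), pair(pair(a, b), pair(k(b, b), c))))  →  k(pair(pair(b, b), pair(b, b)), pair(k(b, b), c))   [R2 at 2]
4. k(pair(pair(b, b), pair(b, b)), pair(k(b, b), c))  →  k(pair(pair(b, b), pair(b, b)), pair(b, c))   [R4 at 2.1]
5. k(pair(pair(b, b), pair(b, b)), pair(b, c))  →  c   [R5 at ε]

c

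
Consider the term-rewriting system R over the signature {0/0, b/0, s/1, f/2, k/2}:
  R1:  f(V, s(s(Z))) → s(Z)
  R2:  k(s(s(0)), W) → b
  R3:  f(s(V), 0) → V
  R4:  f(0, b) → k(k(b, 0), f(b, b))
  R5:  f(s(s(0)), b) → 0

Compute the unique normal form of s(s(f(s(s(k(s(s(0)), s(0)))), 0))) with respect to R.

s(s(s(b)))

1. s(s(f(s(s(k(s(s(0)), s(0)))), 0)))  →  s(s(s(k(s(s(0)), s(0)))))   [R3 at 1.1]
2. s(s(s(k(s(s(0)), s(0)))))  →  s(s(s(b)))   [R2 at 1.1.1]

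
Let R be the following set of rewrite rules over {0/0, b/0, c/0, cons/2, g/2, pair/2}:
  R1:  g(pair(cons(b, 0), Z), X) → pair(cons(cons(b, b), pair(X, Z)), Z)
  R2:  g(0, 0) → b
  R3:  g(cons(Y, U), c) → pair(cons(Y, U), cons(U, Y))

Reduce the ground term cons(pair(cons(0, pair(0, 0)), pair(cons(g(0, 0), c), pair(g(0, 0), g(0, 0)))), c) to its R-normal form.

cons(pair(cons(0, pair(0, 0)), pair(cons(b, c), pair(b, b))), c)

1. cons(pair(cons(0, pair(0, 0)), pair(cons(g(0, 0), c), pair(g(0, 0), g(0, 0)))), c)  →  cons(pair(cons(0, pair(0, 0)), pair(cons(b, c), pair(g(0, 0), g(0, 0)))), c)   [R2 at 1.2.1.1]
2. cons(pair(cons(0, pair(0, 0)), pair(cons(b, c), pair(g(0, 0), g(0, 0)))), c)  →  cons(pair(cons(0, pair(0, 0)), pair(cons(b, c), pair(b, g(0, 0)))), c)   [R2 at 1.2.2.1]
3. cons(pair(cons(0, pair(0, 0)), pair(cons(b, c), pair(b, g(0, 0)))), c)  →  cons(pair(cons(0, pair(0, 0)), pair(cons(b, c), pair(b, b))), c)   [R2 at 1.2.2.2]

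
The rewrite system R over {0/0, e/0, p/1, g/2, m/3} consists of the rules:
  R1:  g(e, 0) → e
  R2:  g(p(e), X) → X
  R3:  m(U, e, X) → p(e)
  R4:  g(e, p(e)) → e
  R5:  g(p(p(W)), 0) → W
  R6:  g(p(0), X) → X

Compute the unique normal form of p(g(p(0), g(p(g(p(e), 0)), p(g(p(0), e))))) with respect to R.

1. p(g(p(0), g(p(g(p(e), 0)), p(g(p(0), e)))))  →  p(g(p(g(p(e), 0)), p(g(p(0), e))))   [R6 at 1]
2. p(g(p(g(p(e), 0)), p(g(p(0), e))))  →  p(g(p(0), p(g(p(0), e))))   [R2 at 1.1.1]
3. p(g(p(0), p(g(p(0), e))))  →  p(p(g(p(0), e)))   [R6 at 1]
4. p(p(g(p(0), e)))  →  p(p(e))   [R6 at 1.1]

p(p(e))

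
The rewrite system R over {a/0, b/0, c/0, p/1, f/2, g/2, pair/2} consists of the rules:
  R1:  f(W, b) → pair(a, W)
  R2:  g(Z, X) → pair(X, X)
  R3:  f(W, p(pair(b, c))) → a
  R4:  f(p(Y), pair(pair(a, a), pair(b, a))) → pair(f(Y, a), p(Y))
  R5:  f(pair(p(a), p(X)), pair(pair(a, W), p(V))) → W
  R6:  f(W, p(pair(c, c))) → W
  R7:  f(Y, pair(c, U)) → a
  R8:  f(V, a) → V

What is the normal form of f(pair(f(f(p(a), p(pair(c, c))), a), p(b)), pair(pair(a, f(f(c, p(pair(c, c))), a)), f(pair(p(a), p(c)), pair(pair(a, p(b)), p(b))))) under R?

1. f(pair(f(f(p(a), p(pair(c, c))), a), p(b)), pair(pair(a, f(f(c, p(pair(c, c))), a)), f(pair(p(a), p(c)), pair(pair(a, p(b)), p(b)))))  →  f(pair(f(p(a), p(pair(c, c))), p(b)), pair(pair(a, f(f(c, p(pair(c, c))), a)), f(pair(p(a), p(c)), pair(pair(a, p(b)), p(b)))))   [R8 at 1.1]
2. f(pair(f(p(a), p(pair(c, c))), p(b)), pair(pair(a, f(f(c, p(pair(c, c))), a)), f(pair(p(a), p(c)), pair(pair(a, p(b)), p(b)))))  →  f(pair(p(a), p(b)), pair(pair(a, f(f(c, p(pair(c, c))), a)), f(pair(p(a), p(c)), pair(pair(a, p(b)), p(b)))))   [R6 at 1.1]
3. f(pair(p(a), p(b)), pair(pair(a, f(f(c, p(pair(c, c))), a)), f(pair(p(a), p(c)), pair(pair(a, p(b)), p(b)))))  →  f(pair(p(a), p(b)), pair(pair(a, f(c, p(pair(c, c)))), f(pair(p(a), p(c)), pair(pair(a, p(b)), p(b)))))   [R8 at 2.1.2]
4. f(pair(p(a), p(b)), pair(pair(a, f(c, p(pair(c, c)))), f(pair(p(a), p(c)), pair(pair(a, p(b)), p(b)))))  →  f(pair(p(a), p(b)), pair(pair(a, c), f(pair(p(a), p(c)), pair(pair(a, p(b)), p(b)))))   [R6 at 2.1.2]
5. f(pair(p(a), p(b)), pair(pair(a, c), f(pair(p(a), p(c)), pair(pair(a, p(b)), p(b)))))  →  f(pair(p(a), p(b)), pair(pair(a, c), p(b)))   [R5 at 2.2]
6. f(pair(p(a), p(b)), pair(pair(a, c), p(b)))  →  c   [R5 at ε]

c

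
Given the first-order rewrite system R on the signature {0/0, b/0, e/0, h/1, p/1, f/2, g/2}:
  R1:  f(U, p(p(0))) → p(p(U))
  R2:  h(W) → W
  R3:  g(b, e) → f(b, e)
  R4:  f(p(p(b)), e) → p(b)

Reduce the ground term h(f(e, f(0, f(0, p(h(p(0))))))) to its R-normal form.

1. h(f(e, f(0, f(0, p(h(p(0)))))))  →  f(e, f(0, f(0, p(h(p(0))))))   [R2 at ε]
2. f(e, f(0, f(0, p(h(p(0))))))  →  f(e, f(0, f(0, p(p(0)))))   [R2 at 2.2.2.1]
3. f(e, f(0, f(0, p(p(0)))))  →  f(e, f(0, p(p(0))))   [R1 at 2.2]
4. f(e, f(0, p(p(0))))  →  f(e, p(p(0)))   [R1 at 2]
5. f(e, p(p(0)))  →  p(p(e))   [R1 at ε]

p(p(e))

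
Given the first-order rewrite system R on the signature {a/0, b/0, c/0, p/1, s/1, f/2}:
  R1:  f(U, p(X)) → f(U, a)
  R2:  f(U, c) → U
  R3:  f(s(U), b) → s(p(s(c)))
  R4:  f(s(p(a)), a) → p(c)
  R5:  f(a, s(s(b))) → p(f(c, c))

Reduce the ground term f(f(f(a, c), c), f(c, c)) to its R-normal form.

a

1. f(f(f(a, c), c), f(c, c))  →  f(f(a, c), f(c, c))   [R2 at 1]
2. f(f(a, c), f(c, c))  →  f(a, f(c, c))   [R2 at 1]
3. f(a, f(c, c))  →  f(a, c)   [R2 at 2]
4. f(a, c)  →  a   [R2 at ε]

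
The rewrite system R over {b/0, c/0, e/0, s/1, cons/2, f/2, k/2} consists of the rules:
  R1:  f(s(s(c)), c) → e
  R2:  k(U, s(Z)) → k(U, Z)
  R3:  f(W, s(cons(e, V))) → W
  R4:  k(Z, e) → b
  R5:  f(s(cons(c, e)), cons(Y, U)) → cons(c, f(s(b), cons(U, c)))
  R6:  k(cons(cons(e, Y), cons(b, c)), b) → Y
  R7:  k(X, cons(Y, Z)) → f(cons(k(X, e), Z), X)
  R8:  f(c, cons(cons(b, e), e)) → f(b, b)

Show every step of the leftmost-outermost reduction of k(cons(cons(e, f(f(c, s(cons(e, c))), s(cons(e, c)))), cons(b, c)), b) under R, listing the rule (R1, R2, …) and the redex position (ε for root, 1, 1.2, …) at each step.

c

1. k(cons(cons(e, f(f(c, s(cons(e, c))), s(cons(e, c)))), cons(b, c)), b)  →  f(f(c, s(cons(e, c))), s(cons(e, c)))   [R6 at ε]
2. f(f(c, s(cons(e, c))), s(cons(e, c)))  →  f(c, s(cons(e, c)))   [R3 at ε]
3. f(c, s(cons(e, c)))  →  c   [R3 at ε]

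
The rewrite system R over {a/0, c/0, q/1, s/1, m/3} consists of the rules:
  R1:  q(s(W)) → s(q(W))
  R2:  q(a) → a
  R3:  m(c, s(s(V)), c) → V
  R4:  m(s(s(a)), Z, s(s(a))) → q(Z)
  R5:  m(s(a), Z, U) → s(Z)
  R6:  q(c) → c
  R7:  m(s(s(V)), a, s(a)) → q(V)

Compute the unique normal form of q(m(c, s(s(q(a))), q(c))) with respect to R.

1. q(m(c, s(s(q(a))), q(c)))  →  q(m(c, s(s(a)), q(c)))   [R2 at 1.2.1.1]
2. q(m(c, s(s(a)), q(c)))  →  q(m(c, s(s(a)), c))   [R6 at 1.3]
3. q(m(c, s(s(a)), c))  →  q(a)   [R3 at 1]
4. q(a)  →  a   [R2 at ε]

a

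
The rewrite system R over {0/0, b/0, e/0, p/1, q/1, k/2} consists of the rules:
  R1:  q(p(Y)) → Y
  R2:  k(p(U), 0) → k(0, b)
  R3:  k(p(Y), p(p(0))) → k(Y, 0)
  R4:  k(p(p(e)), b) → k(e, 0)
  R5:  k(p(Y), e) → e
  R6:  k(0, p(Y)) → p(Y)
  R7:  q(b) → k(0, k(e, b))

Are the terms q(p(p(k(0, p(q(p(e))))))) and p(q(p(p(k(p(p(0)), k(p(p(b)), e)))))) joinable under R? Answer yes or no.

Reduce t₁ = q(p(p(k(0, p(q(p(e))))))):
1. q(p(p(k(0, p(q(p(e)))))))  →  p(k(0, p(q(p(e)))))   [R1 at ε]
2. p(k(0, p(q(p(e)))))  →  p(p(q(p(e))))   [R6 at 1]
3. p(p(q(p(e))))  →  p(p(e))   [R1 at 1.1]

Reduce t₂ = p(q(p(p(k(p(p(0)), k(p(p(b)), e)))))):
1. p(q(p(p(k(p(p(0)), k(p(p(b)), e))))))  →  p(p(k(p(p(0)), k(p(p(b)), e))))   [R1 at 1]
2. p(p(k(p(p(0)), k(p(p(b)), e))))  →  p(p(k(p(p(0)), e)))   [R5 at 1.1.2]
3. p(p(k(p(p(0)), e)))  →  p(p(e))   [R5 at 1.1]

yes — NF(t₁) = p(p(e)), NF(t₂) = p(p(e))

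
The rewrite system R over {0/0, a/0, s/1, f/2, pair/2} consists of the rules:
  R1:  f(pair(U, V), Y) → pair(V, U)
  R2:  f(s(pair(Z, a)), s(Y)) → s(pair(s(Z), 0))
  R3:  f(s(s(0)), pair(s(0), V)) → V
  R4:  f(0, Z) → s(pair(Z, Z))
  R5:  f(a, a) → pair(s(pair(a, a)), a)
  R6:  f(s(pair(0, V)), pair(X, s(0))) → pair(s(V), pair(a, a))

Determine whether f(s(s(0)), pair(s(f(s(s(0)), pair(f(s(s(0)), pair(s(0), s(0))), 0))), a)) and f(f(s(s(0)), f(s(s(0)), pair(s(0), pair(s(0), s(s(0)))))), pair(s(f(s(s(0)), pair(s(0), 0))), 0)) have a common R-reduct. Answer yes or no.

no — NF(t₁) = a, NF(t₂) = 0

Reduce t₁ = f(s(s(0)), pair(s(f(s(s(0)), pair(f(s(s(0)), pair(s(0), s(0))), 0))), a)):
1. f(s(s(0)), pair(s(f(s(s(0)), pair(f(s(s(0)), pair(s(0), s(0))), 0))), a))  →  f(s(s(0)), pair(s(f(s(s(0)), pair(s(0), 0))), a))   [R3 at 2.1.1.2.1]
2. f(s(s(0)), pair(s(f(s(s(0)), pair(s(0), 0))), a))  →  f(s(s(0)), pair(s(0), a))   [R3 at 2.1.1]
3. f(s(s(0)), pair(s(0), a))  →  a   [R3 at ε]

Reduce t₂ = f(f(s(s(0)), f(s(s(0)), pair(s(0), pair(s(0), s(s(0)))))), pair(s(f(s(s(0)), pair(s(0), 0))), 0)):
1. f(f(s(s(0)), f(s(s(0)), pair(s(0), pair(s(0), s(s(0)))))), pair(s(f(s(s(0)), pair(s(0), 0))), 0))  →  f(f(s(s(0)), pair(s(0), s(s(0)))), pair(s(f(s(s(0)), pair(s(0), 0))), 0))   [R3 at 1.2]
2. f(f(s(s(0)), pair(s(0), s(s(0)))), pair(s(f(s(s(0)), pair(s(0), 0))), 0))  →  f(s(s(0)), pair(s(f(s(s(0)), pair(s(0), 0))), 0))   [R3 at 1]
3. f(s(s(0)), pair(s(f(s(s(0)), pair(s(0), 0))), 0))  →  f(s(s(0)), pair(s(0), 0))   [R3 at 2.1.1]
4. f(s(s(0)), pair(s(0), 0))  →  0   [R3 at ε]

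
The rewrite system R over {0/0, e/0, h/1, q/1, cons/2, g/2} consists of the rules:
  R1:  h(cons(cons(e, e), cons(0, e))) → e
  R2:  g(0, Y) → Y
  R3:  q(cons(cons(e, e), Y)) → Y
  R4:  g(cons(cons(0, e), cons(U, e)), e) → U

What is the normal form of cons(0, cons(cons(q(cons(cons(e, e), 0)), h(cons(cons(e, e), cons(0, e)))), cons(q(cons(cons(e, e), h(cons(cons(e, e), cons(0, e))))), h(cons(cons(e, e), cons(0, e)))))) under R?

cons(0, cons(cons(0, e), cons(e, e)))

1. cons(0, cons(cons(q(cons(cons(e, e), 0)), h(cons(cons(e, e), cons(0, e)))), cons(q(cons(cons(e, e), h(cons(cons(e, e), cons(0, e))))), h(cons(cons(e, e), cons(0, e))))))  →  cons(0, cons(cons(0, h(cons(cons(e, e), cons(0, e)))), cons(q(cons(cons(e, e), h(cons(cons(e, e), cons(0, e))))), h(cons(cons(e, e), cons(0, e))))))   [R3 at 2.1.1]
2. cons(0, cons(cons(0, h(cons(cons(e, e), cons(0, e)))), cons(q(cons(cons(e, e), h(cons(cons(e, e), cons(0, e))))), h(cons(cons(e, e), cons(0, e))))))  →  cons(0, cons(cons(0, e), cons(q(cons(cons(e, e), h(cons(cons(e, e), cons(0, e))))), h(cons(cons(e, e), cons(0, e))))))   [R1 at 2.1.2]
3. cons(0, cons(cons(0, e), cons(q(cons(cons(e, e), h(cons(cons(e, e), cons(0, e))))), h(cons(cons(e, e), cons(0, e))))))  →  cons(0, cons(cons(0, e), cons(h(cons(cons(e, e), cons(0, e))), h(cons(cons(e, e), cons(0, e))))))   [R3 at 2.2.1]
4. cons(0, cons(cons(0, e), cons(h(cons(cons(e, e), cons(0, e))), h(cons(cons(e, e), cons(0, e))))))  →  cons(0, cons(cons(0, e), cons(e, h(cons(cons(e, e), cons(0, e))))))   [R1 at 2.2.1]
5. cons(0, cons(cons(0, e), cons(e, h(cons(cons(e, e), cons(0, e))))))  →  cons(0, cons(cons(0, e), cons(e, e)))   [R1 at 2.2.2]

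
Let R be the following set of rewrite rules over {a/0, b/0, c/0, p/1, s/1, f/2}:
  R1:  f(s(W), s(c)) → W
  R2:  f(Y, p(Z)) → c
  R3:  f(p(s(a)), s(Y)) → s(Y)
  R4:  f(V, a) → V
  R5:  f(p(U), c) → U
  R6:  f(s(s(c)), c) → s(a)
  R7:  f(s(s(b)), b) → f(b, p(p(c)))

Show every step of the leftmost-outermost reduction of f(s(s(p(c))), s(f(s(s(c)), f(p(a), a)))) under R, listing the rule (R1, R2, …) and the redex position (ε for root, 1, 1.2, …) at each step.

1. f(s(s(p(c))), s(f(s(s(c)), f(p(a), a))))  →  f(s(s(p(c))), s(f(s(s(c)), p(a))))   [R4 at 2.1.2]
2. f(s(s(p(c))), s(f(s(s(c)), p(a))))  →  f(s(s(p(c))), s(c))   [R2 at 2.1]
3. f(s(s(p(c))), s(c))  →  s(p(c))   [R1 at ε]

s(p(c))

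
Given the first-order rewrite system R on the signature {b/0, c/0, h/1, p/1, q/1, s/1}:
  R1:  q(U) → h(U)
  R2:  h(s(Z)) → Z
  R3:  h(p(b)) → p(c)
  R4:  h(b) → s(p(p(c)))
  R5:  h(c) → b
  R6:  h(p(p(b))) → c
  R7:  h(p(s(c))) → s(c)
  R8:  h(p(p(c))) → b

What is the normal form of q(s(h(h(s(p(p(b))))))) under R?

c

1. q(s(h(h(s(p(p(b)))))))  →  h(s(h(h(s(p(p(b)))))))   [R1 at ε]
2. h(s(h(h(s(p(p(b)))))))  →  h(h(s(p(p(b)))))   [R2 at ε]
3. h(h(s(p(p(b)))))  →  h(p(p(b)))   [R2 at 1]
4. h(p(p(b)))  →  c   [R6 at ε]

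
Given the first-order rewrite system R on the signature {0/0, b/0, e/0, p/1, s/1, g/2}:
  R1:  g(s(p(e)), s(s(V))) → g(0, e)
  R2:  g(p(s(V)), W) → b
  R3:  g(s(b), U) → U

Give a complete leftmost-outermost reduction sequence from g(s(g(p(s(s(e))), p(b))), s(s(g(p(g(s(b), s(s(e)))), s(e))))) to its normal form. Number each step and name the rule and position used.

1. g(s(g(p(s(s(e))), p(b))), s(s(g(p(g(s(b), s(s(e)))), s(e)))))  →  g(s(b), s(s(g(p(g(s(b), s(s(e)))), s(e)))))   [R2 at 1.1]
2. g(s(b), s(s(g(p(g(s(b), s(s(e)))), s(e)))))  →  s(s(g(p(g(s(b), s(s(e)))), s(e))))   [R3 at ε]
3. s(s(g(p(g(s(b), s(s(e)))), s(e))))  →  s(s(g(p(s(s(e))), s(e))))   [R3 at 1.1.1.1]
4. s(s(g(p(s(s(e))), s(e))))  →  s(s(b))   [R2 at 1.1]

s(s(b))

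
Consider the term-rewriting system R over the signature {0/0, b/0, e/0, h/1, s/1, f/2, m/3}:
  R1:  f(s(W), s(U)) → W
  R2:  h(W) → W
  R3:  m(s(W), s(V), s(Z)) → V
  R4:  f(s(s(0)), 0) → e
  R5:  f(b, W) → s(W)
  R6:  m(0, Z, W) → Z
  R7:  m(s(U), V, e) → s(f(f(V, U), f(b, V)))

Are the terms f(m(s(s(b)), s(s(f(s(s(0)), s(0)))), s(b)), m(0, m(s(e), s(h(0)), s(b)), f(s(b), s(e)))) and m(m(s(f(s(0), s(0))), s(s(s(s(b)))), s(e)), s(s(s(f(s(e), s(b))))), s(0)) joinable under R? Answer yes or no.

no — NF(t₁) = e, NF(t₂) = s(s(e))

Reduce t₁ = f(m(s(s(b)), s(s(f(s(s(0)), s(0)))), s(b)), m(0, m(s(e), s(h(0)), s(b)), f(s(b), s(e)))):
1. f(m(s(s(b)), s(s(f(s(s(0)), s(0)))), s(b)), m(0, m(s(e), s(h(0)), s(b)), f(s(b), s(e))))  →  f(s(f(s(s(0)), s(0))), m(0, m(s(e), s(h(0)), s(b)), f(s(b), s(e))))   [R3 at 1]
2. f(s(f(s(s(0)), s(0))), m(0, m(s(e), s(h(0)), s(b)), f(s(b), s(e))))  →  f(s(s(0)), m(0, m(s(e), s(h(0)), s(b)), f(s(b), s(e))))   [R1 at 1.1]
3. f(s(s(0)), m(0, m(s(e), s(h(0)), s(b)), f(s(b), s(e))))  →  f(s(s(0)), m(s(e), s(h(0)), s(b)))   [R6 at 2]
4. f(s(s(0)), m(s(e), s(h(0)), s(b)))  →  f(s(s(0)), h(0))   [R3 at 2]
5. f(s(s(0)), h(0))  →  f(s(s(0)), 0)   [R2 at 2]
6. f(s(s(0)), 0)  →  e   [R4 at ε]

Reduce t₂ = m(m(s(f(s(0), s(0))), s(s(s(s(b)))), s(e)), s(s(s(f(s(e), s(b))))), s(0)):
1. m(m(s(f(s(0), s(0))), s(s(s(s(b)))), s(e)), s(s(s(f(s(e), s(b))))), s(0))  →  m(s(s(s(b))), s(s(s(f(s(e), s(b))))), s(0))   [R3 at 1]
2. m(s(s(s(b))), s(s(s(f(s(e), s(b))))), s(0))  →  s(s(f(s(e), s(b))))   [R3 at ε]
3. s(s(f(s(e), s(b))))  →  s(s(e))   [R1 at 1.1]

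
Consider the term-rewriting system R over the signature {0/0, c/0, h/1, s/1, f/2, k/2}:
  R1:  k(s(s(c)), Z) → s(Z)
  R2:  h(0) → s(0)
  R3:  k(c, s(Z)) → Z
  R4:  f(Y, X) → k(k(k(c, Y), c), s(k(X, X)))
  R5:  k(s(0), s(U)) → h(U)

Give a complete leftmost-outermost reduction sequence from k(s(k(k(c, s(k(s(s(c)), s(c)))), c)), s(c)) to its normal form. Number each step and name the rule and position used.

s(s(c))

1. k(s(k(k(c, s(k(s(s(c)), s(c)))), c)), s(c))  →  k(s(k(k(s(s(c)), s(c)), c)), s(c))   [R3 at 1.1.1]
2. k(s(k(k(s(s(c)), s(c)), c)), s(c))  →  k(s(k(s(s(c)), c)), s(c))   [R1 at 1.1.1]
3. k(s(k(s(s(c)), c)), s(c))  →  k(s(s(c)), s(c))   [R1 at 1.1]
4. k(s(s(c)), s(c))  →  s(s(c))   [R1 at ε]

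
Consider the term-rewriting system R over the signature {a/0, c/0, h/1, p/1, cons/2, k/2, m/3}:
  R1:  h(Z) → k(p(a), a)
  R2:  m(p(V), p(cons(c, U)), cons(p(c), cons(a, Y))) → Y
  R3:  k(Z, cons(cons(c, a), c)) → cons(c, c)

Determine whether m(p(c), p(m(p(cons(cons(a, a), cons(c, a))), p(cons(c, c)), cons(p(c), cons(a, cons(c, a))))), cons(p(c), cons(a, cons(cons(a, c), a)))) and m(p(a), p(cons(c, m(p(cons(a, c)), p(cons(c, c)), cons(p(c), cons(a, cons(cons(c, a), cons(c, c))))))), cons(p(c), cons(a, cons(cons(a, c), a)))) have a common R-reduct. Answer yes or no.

yes — NF(t₁) = cons(cons(a, c), a), NF(t₂) = cons(cons(a, c), a)

Reduce t₁ = m(p(c), p(m(p(cons(cons(a, a), cons(c, a))), p(cons(c, c)), cons(p(c), cons(a, cons(c, a))))), cons(p(c), cons(a, cons(cons(a, c), a)))):
1. m(p(c), p(m(p(cons(cons(a, a), cons(c, a))), p(cons(c, c)), cons(p(c), cons(a, cons(c, a))))), cons(p(c), cons(a, cons(cons(a, c), a))))  →  m(p(c), p(cons(c, a)), cons(p(c), cons(a, cons(cons(a, c), a))))   [R2 at 2.1]
2. m(p(c), p(cons(c, a)), cons(p(c), cons(a, cons(cons(a, c), a))))  →  cons(cons(a, c), a)   [R2 at ε]

Reduce t₂ = m(p(a), p(cons(c, m(p(cons(a, c)), p(cons(c, c)), cons(p(c), cons(a, cons(cons(c, a), cons(c, c))))))), cons(p(c), cons(a, cons(cons(a, c), a)))):
1. m(p(a), p(cons(c, m(p(cons(a, c)), p(cons(c, c)), cons(p(c), cons(a, cons(cons(c, a), cons(c, c))))))), cons(p(c), cons(a, cons(cons(a, c), a))))  →  cons(cons(a, c), a)   [R2 at ε]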